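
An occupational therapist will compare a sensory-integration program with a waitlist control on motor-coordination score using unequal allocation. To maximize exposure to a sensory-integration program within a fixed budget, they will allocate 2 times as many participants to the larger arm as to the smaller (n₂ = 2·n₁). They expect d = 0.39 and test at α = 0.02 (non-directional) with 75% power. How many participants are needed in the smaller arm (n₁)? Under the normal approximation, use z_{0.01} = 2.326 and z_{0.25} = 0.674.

With allocation ratio k = n₂/n₁ = 2, Var(x̄₁−x̄₂) = σ²(1/n₁ + 1/(k·n₁)) = σ²·(k+1)/(k·n₁).
So n₁ = (1 + 1/k)·((z_{α/2} + z_β)/d)² = 1.500 × (3.000/0.39)².
n₁ = 1.500 × 59.17 = 88.8.
Round up: n₁ = 89, giving n₂ = 2 × 89 = 178.

n₁ = 89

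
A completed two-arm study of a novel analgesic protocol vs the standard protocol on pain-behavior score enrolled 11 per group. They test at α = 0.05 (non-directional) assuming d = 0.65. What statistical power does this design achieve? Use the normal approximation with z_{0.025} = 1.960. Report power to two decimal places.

power ≈ 0.33

For two equal groups, power = Φ(d·√(n/2) − z_{α/2}).
d·√(n/2) = 0.65 × √(11/2) = 0.65 × 2.345 = 1.524.
z_β = 1.524 − 1.960 = -0.436.
Power = Φ(-0.436) = 0.332.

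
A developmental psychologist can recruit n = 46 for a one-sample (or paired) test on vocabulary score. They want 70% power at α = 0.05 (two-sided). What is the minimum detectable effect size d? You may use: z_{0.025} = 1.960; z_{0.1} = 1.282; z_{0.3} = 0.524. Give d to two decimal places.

d_min ≈ 0.37

For a single sample (or paired design) of n = 46: d_min = (z_{α/2} + z_β)/√n.
z-sum = 1.960 + 0.524 = 2.484.
d_min = 2.484 / √46 = 2.484 / 6.782 = 0.366.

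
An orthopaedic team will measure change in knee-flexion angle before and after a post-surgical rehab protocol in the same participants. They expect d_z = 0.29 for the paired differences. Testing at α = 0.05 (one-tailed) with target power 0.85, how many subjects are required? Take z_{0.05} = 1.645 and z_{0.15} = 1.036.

For a paired (one-sample on differences) test: n = ((z_{α} + z_β) / d)².
z_{α} + z_β = 1.645 + 1.036 = 2.681.
n = (2.681 / 0.29)² = 9.245² = 85.47.
Round up.

n = 86 pairs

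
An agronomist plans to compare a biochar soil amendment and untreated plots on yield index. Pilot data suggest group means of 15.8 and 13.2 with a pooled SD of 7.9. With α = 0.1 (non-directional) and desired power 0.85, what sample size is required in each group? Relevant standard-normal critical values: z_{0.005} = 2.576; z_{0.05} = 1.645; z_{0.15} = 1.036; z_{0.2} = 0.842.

n = 133 per group

Cohen's d = |M₁ − M₂| / SD_pooled = |15.8 − 13.2| / 7.9 = 2.6 / 7.9 = 0.329.
For two independent groups with equal n: n = 2·((z_{α/2} + z_β) / d)².
z_{α/2} + z_β = 1.645 + 1.036 = 2.681.
n = 2 × (2.681 / 0.329)² = 2 × 8.149² = 2 × 66.41 = 132.8.
Round up to the next whole participant.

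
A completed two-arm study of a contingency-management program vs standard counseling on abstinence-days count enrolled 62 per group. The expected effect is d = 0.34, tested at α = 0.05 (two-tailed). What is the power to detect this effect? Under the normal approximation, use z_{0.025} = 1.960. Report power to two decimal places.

power ≈ 0.47

For two equal groups, power = Φ(d·√(n/2) − z_{α/2}).
d·√(n/2) = 0.34 × √(62/2) = 0.34 × 5.568 = 1.893.
z_β = 1.893 − 1.960 = -0.067.
Power = Φ(-0.067) = 0.473.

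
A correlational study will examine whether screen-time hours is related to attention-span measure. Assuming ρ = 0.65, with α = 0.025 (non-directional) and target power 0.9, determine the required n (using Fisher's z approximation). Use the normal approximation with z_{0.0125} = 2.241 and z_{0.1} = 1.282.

Fisher's z: C = ½·ln((1+r)/(1−r)) = ½·ln(4.7143) = 0.7753.
n = ((z_{α/2} + z_β)/C)² + 3.
(2.241 + 1.282) / 0.7753 = 3.523 / 0.7753 = 4.544.
n = 4.544² + 3 = 20.65 + 3 = 23.6.
Round up.

n = 24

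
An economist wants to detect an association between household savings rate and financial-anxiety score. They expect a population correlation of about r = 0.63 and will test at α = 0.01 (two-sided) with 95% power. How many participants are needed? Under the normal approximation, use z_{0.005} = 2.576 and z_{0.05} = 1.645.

Fisher's z: C = ½·ln((1+r)/(1−r)) = ½·ln(4.4054) = 0.7414.
n = ((z_{α/2} + z_β)/C)² + 3.
(2.576 + 1.645) / 0.7414 = 4.221 / 0.7414 = 5.693.
n = 5.693² + 3 = 32.41 + 3 = 35.4.
Round up.

n = 36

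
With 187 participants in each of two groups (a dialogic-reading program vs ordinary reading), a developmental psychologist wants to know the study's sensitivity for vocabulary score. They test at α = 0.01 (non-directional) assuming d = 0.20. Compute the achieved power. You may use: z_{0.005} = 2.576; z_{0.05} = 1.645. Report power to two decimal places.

power ≈ 0.26

For two equal groups, power = Φ(d·√(n/2) − z_{α/2}).
d·√(n/2) = 0.20 × √(187/2) = 0.20 × 9.670 = 1.934.
z_β = 1.934 − 2.576 = -0.642.
Power = Φ(-0.642) = 0.260.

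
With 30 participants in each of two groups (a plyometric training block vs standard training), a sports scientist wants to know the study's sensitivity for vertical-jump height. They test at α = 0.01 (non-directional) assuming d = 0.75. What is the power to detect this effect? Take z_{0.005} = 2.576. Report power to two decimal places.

For two equal groups, power = Φ(d·√(n/2) − z_{α/2}).
d·√(n/2) = 0.75 × √(30/2) = 0.75 × 3.873 = 2.905.
z_β = 2.905 − 2.576 = 0.329.
Power = Φ(0.329) = 0.629.

power ≈ 0.63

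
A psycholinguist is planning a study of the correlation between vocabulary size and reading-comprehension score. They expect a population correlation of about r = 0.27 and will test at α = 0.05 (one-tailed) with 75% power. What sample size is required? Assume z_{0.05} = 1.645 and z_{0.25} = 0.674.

Fisher's z: C = ½·ln((1+r)/(1−r)) = ½·ln(1.7397) = 0.2769.
n = ((z_{α} + z_β)/C)² + 3.
(1.645 + 0.674) / 0.2769 = 2.319 / 0.2769 = 8.375.
n = 8.375² + 3 = 70.14 + 3 = 73.1.
Round up.

n = 74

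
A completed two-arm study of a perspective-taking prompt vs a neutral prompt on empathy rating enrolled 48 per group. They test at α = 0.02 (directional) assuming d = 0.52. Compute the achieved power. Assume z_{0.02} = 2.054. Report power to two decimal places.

For two equal groups, power = Φ(d·√(n/2) − z_{α}).
d·√(n/2) = 0.52 × √(48/2) = 0.52 × 4.899 = 2.547.
z_β = 2.547 − 2.054 = 0.493.
Power = Φ(0.493) = 0.689.

power ≈ 0.69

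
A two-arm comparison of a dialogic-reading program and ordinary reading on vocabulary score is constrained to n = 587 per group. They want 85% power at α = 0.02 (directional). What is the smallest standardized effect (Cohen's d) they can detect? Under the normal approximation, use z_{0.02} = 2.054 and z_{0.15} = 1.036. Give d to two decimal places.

d_min ≈ 0.18

For two independent groups of n = 587 each: d_min = (z_{α} + z_β)·√(2/n).
z-sum = 2.054 + 1.036 = 3.090.
d_min = 3.090 × √(2/587) = 3.090 × 0.0584 = 0.180.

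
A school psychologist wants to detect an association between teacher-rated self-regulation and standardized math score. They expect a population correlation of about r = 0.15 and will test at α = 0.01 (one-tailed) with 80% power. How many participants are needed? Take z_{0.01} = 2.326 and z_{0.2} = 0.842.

Fisher's z: C = ½·ln((1+r)/(1−r)) = ½·ln(1.3529) = 0.1511.
n = ((z_{α} + z_β)/C)² + 3.
(2.326 + 0.842) / 0.1511 = 3.168 / 0.1511 = 20.966.
n = 20.966² + 3 = 439.58 + 3 = 442.6.
Round up.

n = 443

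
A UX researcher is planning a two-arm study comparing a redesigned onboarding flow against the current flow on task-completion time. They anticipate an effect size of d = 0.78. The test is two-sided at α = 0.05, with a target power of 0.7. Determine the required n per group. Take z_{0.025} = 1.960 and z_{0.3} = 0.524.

For two independent groups with equal n: n = 2·((z_{α/2} + z_β) / d)².
z_{α/2} + z_β = 1.960 + 0.524 = 2.484.
n = 2 × (2.484 / 0.78)² = 2 × 3.185² = 2 × 10.14 = 20.3.
Round up to the next whole participant.

n = 21 per group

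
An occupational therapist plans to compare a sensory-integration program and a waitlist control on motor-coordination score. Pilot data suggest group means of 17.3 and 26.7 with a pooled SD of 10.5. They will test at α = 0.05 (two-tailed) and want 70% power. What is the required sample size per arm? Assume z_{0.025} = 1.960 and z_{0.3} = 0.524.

n = 16 per group

Cohen's d = |M₁ − M₂| / SD_pooled = |17.3 − 26.7| / 10.5 = 9.4 / 10.5 = 0.895.
For two independent groups with equal n: n = 2·((z_{α/2} + z_β) / d)².
z_{α/2} + z_β = 1.960 + 0.524 = 2.484.
n = 2 × (2.484 / 0.895)² = 2 × 2.775² = 2 × 7.70 = 15.4.
Round up to the next whole participant.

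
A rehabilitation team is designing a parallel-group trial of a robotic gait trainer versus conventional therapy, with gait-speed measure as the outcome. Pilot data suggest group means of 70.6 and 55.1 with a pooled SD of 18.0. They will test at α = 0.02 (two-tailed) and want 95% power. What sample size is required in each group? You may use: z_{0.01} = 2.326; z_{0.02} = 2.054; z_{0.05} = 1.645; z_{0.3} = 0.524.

n = 43 per group

Cohen's d = |M₁ − M₂| / SD_pooled = |70.6 − 55.1| / 18.0 = 15.5 / 18.0 = 0.861.
For two independent groups with equal n: n = 2·((z_{α/2} + z_β) / d)².
z_{α/2} + z_β = 2.326 + 1.645 = 3.971.
n = 2 × (3.971 / 0.861)² = 2 × 4.612² = 2 × 21.27 = 42.5.
Round up to the next whole participant.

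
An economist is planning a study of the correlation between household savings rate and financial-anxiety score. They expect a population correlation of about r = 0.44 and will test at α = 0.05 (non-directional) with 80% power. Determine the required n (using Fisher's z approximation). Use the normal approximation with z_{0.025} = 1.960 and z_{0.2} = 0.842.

Fisher's z: C = ½·ln((1+r)/(1−r)) = ½·ln(2.5714) = 0.4722.
n = ((z_{α/2} + z_β)/C)² + 3.
(1.960 + 0.842) / 0.4722 = 2.802 / 0.4722 = 5.934.
n = 5.934² + 3 = 35.21 + 3 = 38.2.
Round up.

n = 39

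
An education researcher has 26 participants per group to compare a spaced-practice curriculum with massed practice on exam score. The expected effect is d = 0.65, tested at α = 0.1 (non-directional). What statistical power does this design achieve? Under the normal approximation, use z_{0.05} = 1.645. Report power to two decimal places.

power ≈ 0.76

For two equal groups, power = Φ(d·√(n/2) − z_{α/2}).
d·√(n/2) = 0.65 × √(26/2) = 0.65 × 3.606 = 2.344.
z_β = 2.344 − 1.645 = 0.699.
Power = Φ(0.699) = 0.758.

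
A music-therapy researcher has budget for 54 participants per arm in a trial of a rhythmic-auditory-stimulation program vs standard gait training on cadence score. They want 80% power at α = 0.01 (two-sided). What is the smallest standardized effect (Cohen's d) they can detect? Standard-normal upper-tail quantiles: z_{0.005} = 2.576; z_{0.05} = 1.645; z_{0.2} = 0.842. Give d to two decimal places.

d_min ≈ 0.66

For two independent groups of n = 54 each: d_min = (z_{α/2} + z_β)·√(2/n).
z-sum = 2.576 + 0.842 = 3.418.
d_min = 3.418 × √(2/54) = 3.418 × 0.1925 = 0.658.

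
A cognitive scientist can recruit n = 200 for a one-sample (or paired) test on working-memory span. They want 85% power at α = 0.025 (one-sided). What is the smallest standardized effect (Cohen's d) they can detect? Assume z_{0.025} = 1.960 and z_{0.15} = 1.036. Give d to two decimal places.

For a single sample (or paired design) of n = 200: d_min = (z_{α} + z_β)/√n.
z-sum = 1.960 + 1.036 = 2.996.
d_min = 2.996 / √200 = 2.996 / 14.142 = 0.212.

d_min ≈ 0.21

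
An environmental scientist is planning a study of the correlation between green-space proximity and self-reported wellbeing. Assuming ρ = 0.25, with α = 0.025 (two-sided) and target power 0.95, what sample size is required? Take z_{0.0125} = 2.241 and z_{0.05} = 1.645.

Fisher's z: C = ½·ln((1+r)/(1−r)) = ½·ln(1.6667) = 0.2554.
n = ((z_{α/2} + z_β)/C)² + 3.
(2.241 + 1.645) / 0.2554 = 3.886 / 0.2554 = 15.215.
n = 15.215² + 3 = 231.51 + 3 = 234.5.
Round up.

n = 235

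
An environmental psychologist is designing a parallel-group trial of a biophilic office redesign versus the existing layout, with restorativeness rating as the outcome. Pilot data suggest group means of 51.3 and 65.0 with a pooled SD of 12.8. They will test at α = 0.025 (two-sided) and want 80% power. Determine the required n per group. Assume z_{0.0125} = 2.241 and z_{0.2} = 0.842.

Cohen's d = |M₁ − M₂| / SD_pooled = |51.3 − 65.0| / 12.8 = 13.7 / 12.8 = 1.070.
For two independent groups with equal n: n = 2·((z_{α/2} + z_β) / d)².
z_{α/2} + z_β = 2.241 + 0.842 = 3.083.
n = 2 × (3.083 / 1.070)² = 2 × 2.881² = 2 × 8.30 = 16.6.
Round up to the next whole participant.

n = 17 per group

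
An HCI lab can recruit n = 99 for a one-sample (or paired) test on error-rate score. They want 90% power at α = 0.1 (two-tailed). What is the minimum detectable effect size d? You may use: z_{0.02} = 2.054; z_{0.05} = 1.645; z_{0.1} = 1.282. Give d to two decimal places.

For a single sample (or paired design) of n = 99: d_min = (z_{α/2} + z_β)/√n.
z-sum = 1.645 + 1.282 = 2.927.
d_min = 2.927 / √99 = 2.927 / 9.950 = 0.294.

d_min ≈ 0.29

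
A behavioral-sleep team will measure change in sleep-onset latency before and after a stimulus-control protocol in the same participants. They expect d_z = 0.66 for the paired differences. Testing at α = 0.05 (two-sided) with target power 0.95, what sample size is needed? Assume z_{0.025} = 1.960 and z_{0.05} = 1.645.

n = 30 pairs

For a paired (one-sample on differences) test: n = ((z_{α/2} + z_β) / d)².
z_{α/2} + z_β = 1.960 + 1.645 = 3.605.
n = (3.605 / 0.66)² = 5.462² = 29.83.
Round up.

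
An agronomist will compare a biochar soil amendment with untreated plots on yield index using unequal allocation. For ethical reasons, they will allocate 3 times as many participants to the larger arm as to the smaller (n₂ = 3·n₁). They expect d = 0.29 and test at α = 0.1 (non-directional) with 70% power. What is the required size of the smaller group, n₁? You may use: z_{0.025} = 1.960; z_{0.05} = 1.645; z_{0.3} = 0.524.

n₁ = 75

With allocation ratio k = n₂/n₁ = 3, Var(x̄₁−x̄₂) = σ²(1/n₁ + 1/(k·n₁)) = σ²·(k+1)/(k·n₁).
So n₁ = (1 + 1/k)·((z_{α/2} + z_β)/d)² = 1.333 × (2.169/0.29)².
n₁ = 1.333 × 55.94 = 74.6.
Round up: n₁ = 75, giving n₂ = 3 × 75 = 225.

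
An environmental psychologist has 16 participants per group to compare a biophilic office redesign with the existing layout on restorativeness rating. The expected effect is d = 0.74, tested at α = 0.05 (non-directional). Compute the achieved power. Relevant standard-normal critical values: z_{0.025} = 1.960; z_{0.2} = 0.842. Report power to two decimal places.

For two equal groups, power = Φ(d·√(n/2) − z_{α/2}).
d·√(n/2) = 0.74 × √(16/2) = 0.74 × 2.828 = 2.093.
z_β = 2.093 − 1.960 = 0.133.
Power = Φ(0.133) = 0.553.

power ≈ 0.55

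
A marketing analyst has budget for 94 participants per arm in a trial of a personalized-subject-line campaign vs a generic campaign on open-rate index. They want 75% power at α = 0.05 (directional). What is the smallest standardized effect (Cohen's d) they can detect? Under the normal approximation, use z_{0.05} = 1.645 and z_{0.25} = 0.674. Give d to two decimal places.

d_min ≈ 0.34

For two independent groups of n = 94 each: d_min = (z_{α} + z_β)·√(2/n).
z-sum = 1.645 + 0.674 = 2.319.
d_min = 2.319 × √(2/94) = 2.319 × 0.1459 = 0.338.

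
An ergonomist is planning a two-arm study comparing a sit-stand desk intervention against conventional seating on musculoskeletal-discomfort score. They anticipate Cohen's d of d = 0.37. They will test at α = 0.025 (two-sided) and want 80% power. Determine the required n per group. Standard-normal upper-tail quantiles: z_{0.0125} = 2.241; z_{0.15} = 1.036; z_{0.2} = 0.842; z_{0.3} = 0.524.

For two independent groups with equal n: n = 2·((z_{α/2} + z_β) / d)².
z_{α/2} + z_β = 2.241 + 0.842 = 3.083.
n = 2 × (3.083 / 0.37)² = 2 × 8.332² = 2 × 69.43 = 138.9.
Round up to the next whole participant.

n = 139 per group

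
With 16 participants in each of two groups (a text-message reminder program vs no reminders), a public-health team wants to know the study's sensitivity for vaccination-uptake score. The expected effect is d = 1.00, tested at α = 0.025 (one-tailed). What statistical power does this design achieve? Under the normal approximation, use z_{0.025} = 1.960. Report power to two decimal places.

power ≈ 0.81

For two equal groups, power = Φ(d·√(n/2) − z_{α}).
d·√(n/2) = 1.00 × √(16/2) = 1.00 × 2.828 = 2.828.
z_β = 2.828 − 1.960 = 0.868.
Power = Φ(0.868) = 0.807.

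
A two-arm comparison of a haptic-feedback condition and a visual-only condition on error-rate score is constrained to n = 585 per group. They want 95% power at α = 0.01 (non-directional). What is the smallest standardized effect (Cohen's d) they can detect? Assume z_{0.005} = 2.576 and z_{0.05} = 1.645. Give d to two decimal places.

For two independent groups of n = 585 each: d_min = (z_{α/2} + z_β)·√(2/n).
z-sum = 2.576 + 1.645 = 4.221.
d_min = 4.221 × √(2/585) = 4.221 × 0.0585 = 0.247.

d_min ≈ 0.25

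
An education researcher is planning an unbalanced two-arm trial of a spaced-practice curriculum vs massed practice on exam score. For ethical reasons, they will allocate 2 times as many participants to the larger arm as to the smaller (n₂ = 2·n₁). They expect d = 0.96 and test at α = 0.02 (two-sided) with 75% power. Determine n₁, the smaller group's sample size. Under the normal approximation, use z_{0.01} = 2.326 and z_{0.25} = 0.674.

n₁ = 15

With allocation ratio k = n₂/n₁ = 2, Var(x̄₁−x̄₂) = σ²(1/n₁ + 1/(k·n₁)) = σ²·(k+1)/(k·n₁).
So n₁ = (1 + 1/k)·((z_{α/2} + z_β)/d)² = 1.500 × (3.000/0.96)².
n₁ = 1.500 × 9.77 = 14.6.
Round up: n₁ = 15, giving n₂ = 2 × 15 = 30.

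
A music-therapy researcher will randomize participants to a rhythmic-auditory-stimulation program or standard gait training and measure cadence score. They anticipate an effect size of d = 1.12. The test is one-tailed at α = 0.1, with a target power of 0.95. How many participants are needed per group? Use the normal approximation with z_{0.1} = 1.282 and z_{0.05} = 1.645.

n = 14 per group

For two independent groups with equal n: n = 2·((z_{α} + z_β) / d)².
z_{α} + z_β = 1.282 + 1.645 = 2.927.
n = 2 × (2.927 / 1.12)² = 2 × 2.613² = 2 × 6.83 = 13.7.
Round up to the next whole participant.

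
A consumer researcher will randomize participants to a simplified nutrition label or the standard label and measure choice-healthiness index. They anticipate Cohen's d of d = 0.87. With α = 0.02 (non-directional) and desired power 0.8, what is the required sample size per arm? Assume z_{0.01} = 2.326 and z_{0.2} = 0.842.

For two independent groups with equal n: n = 2·((z_{α/2} + z_β) / d)².
z_{α/2} + z_β = 2.326 + 0.842 = 3.168.
n = 2 × (3.168 / 0.87)² = 2 × 3.641² = 2 × 13.26 = 26.5.
Round up to the next whole participant.

n = 27 per group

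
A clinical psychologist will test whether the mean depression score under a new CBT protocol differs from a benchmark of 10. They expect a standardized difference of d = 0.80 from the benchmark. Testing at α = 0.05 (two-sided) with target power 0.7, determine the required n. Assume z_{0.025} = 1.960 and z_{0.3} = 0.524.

For a one-sample test: n = ((z_{α/2} + z_β) / d)².
z_{α/2} + z_β = 1.960 + 0.524 = 2.484.
n = (2.484 / 0.80)² = 3.105² = 9.64.
Round up.

n = 10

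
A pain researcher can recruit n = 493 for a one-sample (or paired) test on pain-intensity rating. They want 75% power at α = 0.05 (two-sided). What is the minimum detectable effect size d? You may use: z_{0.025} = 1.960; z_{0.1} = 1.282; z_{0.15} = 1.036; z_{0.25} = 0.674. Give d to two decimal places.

d_min ≈ 0.12

For a single sample (or paired design) of n = 493: d_min = (z_{α/2} + z_β)/√n.
z-sum = 1.960 + 0.674 = 2.634.
d_min = 2.634 / √493 = 2.634 / 22.204 = 0.119.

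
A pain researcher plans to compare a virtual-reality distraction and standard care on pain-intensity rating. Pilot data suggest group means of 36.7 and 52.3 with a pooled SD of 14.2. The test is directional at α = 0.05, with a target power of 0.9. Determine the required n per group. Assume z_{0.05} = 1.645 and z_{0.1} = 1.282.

n = 15 per group

Cohen's d = |M₁ − M₂| / SD_pooled = |36.7 − 52.3| / 14.2 = 15.6 / 14.2 = 1.099.
For two independent groups with equal n: n = 2·((z_{α} + z_β) / d)².
z_{α} + z_β = 1.645 + 1.282 = 2.927.
n = 2 × (2.927 / 1.099)² = 2 × 2.663² = 2 × 7.09 = 14.2.
Round up to the next whole participant.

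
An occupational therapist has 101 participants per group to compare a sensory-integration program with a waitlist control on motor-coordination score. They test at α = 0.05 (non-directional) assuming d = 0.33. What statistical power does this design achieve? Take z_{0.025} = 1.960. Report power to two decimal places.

power ≈ 0.65

For two equal groups, power = Φ(d·√(n/2) − z_{α/2}).
d·√(n/2) = 0.33 × √(101/2) = 0.33 × 7.106 = 2.345.
z_β = 2.345 − 1.960 = 0.385.
Power = Φ(0.385) = 0.650.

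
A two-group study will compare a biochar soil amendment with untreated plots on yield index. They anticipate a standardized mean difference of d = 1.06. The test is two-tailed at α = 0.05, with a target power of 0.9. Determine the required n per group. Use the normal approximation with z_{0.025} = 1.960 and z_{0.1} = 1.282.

For two independent groups with equal n: n = 2·((z_{α/2} + z_β) / d)².
z_{α/2} + z_β = 1.960 + 1.282 = 3.242.
n = 2 × (3.242 / 1.06)² = 2 × 3.058² = 2 × 9.35 = 18.7.
Round up to the next whole participant.

n = 19 per group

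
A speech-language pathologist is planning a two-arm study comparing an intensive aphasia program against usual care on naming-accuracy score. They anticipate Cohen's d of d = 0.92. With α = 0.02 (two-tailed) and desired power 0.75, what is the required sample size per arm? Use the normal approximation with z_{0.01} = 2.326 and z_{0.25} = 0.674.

For two independent groups with equal n: n = 2·((z_{α/2} + z_β) / d)².
z_{α/2} + z_β = 2.326 + 0.674 = 3.000.
n = 2 × (3.000 / 0.92)² = 2 × 3.261² = 2 × 10.63 = 21.3.
Round up to the next whole participant.

n = 22 per group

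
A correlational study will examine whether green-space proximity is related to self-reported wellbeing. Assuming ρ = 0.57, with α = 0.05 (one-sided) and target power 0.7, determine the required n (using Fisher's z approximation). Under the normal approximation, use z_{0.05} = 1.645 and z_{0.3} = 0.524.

n = 15

Fisher's z: C = ½·ln((1+r)/(1−r)) = ½·ln(3.6512) = 0.6475.
n = ((z_{α} + z_β)/C)² + 3.
(1.645 + 0.524) / 0.6475 = 2.169 / 0.6475 = 3.350.
n = 3.350² + 3 = 11.22 + 3 = 14.2.
Round up.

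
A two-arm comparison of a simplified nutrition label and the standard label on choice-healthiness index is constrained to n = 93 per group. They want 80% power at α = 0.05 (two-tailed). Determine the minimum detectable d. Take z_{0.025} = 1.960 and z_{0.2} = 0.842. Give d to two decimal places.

For two independent groups of n = 93 each: d_min = (z_{α/2} + z_β)·√(2/n).
z-sum = 1.960 + 0.842 = 2.802.
d_min = 2.802 × √(2/93) = 2.802 × 0.1466 = 0.411.

d_min ≈ 0.41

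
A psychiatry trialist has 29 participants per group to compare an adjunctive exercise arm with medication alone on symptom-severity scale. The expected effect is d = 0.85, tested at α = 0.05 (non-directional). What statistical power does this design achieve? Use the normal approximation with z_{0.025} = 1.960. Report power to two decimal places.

For two equal groups, power = Φ(d·√(n/2) − z_{α/2}).
d·√(n/2) = 0.85 × √(29/2) = 0.85 × 3.808 = 3.237.
z_β = 3.237 − 1.960 = 1.277.
Power = Φ(1.277) = 0.899.

power ≈ 0.90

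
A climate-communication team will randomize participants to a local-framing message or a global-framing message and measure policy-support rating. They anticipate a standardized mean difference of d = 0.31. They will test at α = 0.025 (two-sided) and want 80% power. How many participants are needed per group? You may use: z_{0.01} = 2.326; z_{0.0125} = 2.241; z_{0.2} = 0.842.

n = 198 per group

For two independent groups with equal n: n = 2·((z_{α/2} + z_β) / d)².
z_{α/2} + z_β = 2.241 + 0.842 = 3.083.
n = 2 × (3.083 / 0.31)² = 2 × 9.945² = 2 × 98.91 = 197.8.
Round up to the next whole participant.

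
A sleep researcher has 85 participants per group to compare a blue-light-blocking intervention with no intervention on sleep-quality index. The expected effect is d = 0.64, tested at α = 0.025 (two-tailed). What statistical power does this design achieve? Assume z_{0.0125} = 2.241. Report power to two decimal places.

For two equal groups, power = Φ(d·√(n/2) − z_{α/2}).
d·√(n/2) = 0.64 × √(85/2) = 0.64 × 6.519 = 4.172.
z_β = 4.172 − 2.241 = 1.931.
Power = Φ(1.931) = 0.973.

power ≈ 0.97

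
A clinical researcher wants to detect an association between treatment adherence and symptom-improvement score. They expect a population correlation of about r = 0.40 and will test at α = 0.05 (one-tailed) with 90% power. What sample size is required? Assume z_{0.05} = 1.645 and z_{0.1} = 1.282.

Fisher's z: C = ½·ln((1+r)/(1−r)) = ½·ln(2.3333) = 0.4236.
n = ((z_{α} + z_β)/C)² + 3.
(1.645 + 1.282) / 0.4236 = 2.927 / 0.4236 = 6.910.
n = 6.910² + 3 = 47.75 + 3 = 50.7.
Round up.

n = 51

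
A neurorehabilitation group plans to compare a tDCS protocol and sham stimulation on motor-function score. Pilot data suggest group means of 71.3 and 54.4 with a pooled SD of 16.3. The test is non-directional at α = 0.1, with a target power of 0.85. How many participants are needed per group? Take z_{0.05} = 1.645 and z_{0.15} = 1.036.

n = 14 per group

Cohen's d = |M₁ − M₂| / SD_pooled = |71.3 − 54.4| / 16.3 = 16.9 / 16.3 = 1.037.
For two independent groups with equal n: n = 2·((z_{α/2} + z_β) / d)².
z_{α/2} + z_β = 1.645 + 1.036 = 2.681.
n = 2 × (2.681 / 1.037)² = 2 × 2.585² = 2 × 6.68 = 13.4.
Round up to the next whole participant.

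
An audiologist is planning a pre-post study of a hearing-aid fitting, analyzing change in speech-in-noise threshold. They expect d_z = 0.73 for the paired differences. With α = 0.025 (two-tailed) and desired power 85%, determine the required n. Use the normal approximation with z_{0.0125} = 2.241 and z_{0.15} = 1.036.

n = 21 pairs

For a paired (one-sample on differences) test: n = ((z_{α/2} + z_β) / d)².
z_{α/2} + z_β = 2.241 + 1.036 = 3.277.
n = (3.277 / 0.73)² = 4.489² = 20.15.
Round up.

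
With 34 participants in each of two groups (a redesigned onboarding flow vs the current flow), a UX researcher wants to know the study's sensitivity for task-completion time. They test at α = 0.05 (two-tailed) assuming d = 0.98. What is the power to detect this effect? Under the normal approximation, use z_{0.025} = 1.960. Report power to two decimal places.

For two equal groups, power = Φ(d·√(n/2) − z_{α/2}).
d·√(n/2) = 0.98 × √(34/2) = 0.98 × 4.123 = 4.041.
z_β = 4.041 − 1.960 = 2.081.
Power = Φ(2.081) = 0.981.

power ≈ 0.98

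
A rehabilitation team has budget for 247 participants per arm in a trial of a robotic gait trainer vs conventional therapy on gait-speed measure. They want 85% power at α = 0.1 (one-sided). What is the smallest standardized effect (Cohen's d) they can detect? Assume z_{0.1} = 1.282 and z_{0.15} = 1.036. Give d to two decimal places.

d_min ≈ 0.21

For two independent groups of n = 247 each: d_min = (z_{α} + z_β)·√(2/n).
z-sum = 1.282 + 1.036 = 2.318.
d_min = 2.318 × √(2/247) = 2.318 × 0.0900 = 0.209.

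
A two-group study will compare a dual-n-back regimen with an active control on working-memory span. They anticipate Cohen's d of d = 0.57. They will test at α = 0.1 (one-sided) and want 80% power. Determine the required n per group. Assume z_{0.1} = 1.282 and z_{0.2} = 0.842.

n = 28 per group

For two independent groups with equal n: n = 2·((z_{α} + z_β) / d)².
z_{α} + z_β = 1.282 + 0.842 = 2.124.
n = 2 × (2.124 / 0.57)² = 2 × 3.726² = 2 × 13.89 = 27.8.
Round up to the next whole participant.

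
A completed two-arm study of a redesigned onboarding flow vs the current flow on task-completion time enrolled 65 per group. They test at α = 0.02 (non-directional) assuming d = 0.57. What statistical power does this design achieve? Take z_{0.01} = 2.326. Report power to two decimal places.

power ≈ 0.82

For two equal groups, power = Φ(d·√(n/2) − z_{α/2}).
d·√(n/2) = 0.57 × √(65/2) = 0.57 × 5.701 = 3.249.
z_β = 3.249 − 2.326 = 0.923.
Power = Φ(0.923) = 0.822.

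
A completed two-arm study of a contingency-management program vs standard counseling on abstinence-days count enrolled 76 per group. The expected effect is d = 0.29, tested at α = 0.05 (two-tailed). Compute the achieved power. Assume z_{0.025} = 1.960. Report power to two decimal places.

power ≈ 0.43

For two equal groups, power = Φ(d·√(n/2) − z_{α/2}).
d·√(n/2) = 0.29 × √(76/2) = 0.29 × 6.164 = 1.788.
z_β = 1.788 − 1.960 = -0.172.
Power = Φ(-0.172) = 0.432.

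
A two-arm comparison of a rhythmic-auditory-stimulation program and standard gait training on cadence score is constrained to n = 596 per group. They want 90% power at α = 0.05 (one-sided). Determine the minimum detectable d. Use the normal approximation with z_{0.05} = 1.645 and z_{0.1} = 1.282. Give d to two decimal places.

For two independent groups of n = 596 each: d_min = (z_{α} + z_β)·√(2/n).
z-sum = 1.645 + 1.282 = 2.927.
d_min = 2.927 × √(2/596) = 2.927 × 0.0579 = 0.170.

d_min ≈ 0.17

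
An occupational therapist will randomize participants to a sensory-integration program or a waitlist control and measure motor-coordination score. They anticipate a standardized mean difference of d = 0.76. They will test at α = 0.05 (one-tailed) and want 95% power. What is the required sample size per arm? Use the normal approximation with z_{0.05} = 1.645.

n = 38 per group

For two independent groups with equal n: n = 2·((z_{α} + z_β) / d)².
z_{α} + z_β = 1.645 + 1.645 = 3.290.
n = 2 × (3.290 / 0.76)² = 2 × 4.329² = 2 × 18.74 = 37.5.
Round up to the next whole participant.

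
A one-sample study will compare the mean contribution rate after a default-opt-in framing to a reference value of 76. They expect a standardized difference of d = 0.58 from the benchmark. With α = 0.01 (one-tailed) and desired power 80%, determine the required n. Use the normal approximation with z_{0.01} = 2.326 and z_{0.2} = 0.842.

For a one-sample test: n = ((z_{α} + z_β) / d)².
z_{α} + z_β = 2.326 + 0.842 = 3.168.
n = (3.168 / 0.58)² = 5.462² = 29.83.
Round up.

n = 30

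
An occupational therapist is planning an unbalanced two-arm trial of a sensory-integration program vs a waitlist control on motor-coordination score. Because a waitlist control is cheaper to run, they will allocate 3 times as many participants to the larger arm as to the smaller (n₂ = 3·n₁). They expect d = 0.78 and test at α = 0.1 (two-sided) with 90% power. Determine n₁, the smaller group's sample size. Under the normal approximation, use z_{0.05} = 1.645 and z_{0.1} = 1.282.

n₁ = 19

With allocation ratio k = n₂/n₁ = 3, Var(x̄₁−x̄₂) = σ²(1/n₁ + 1/(k·n₁)) = σ²·(k+1)/(k·n₁).
So n₁ = (1 + 1/k)·((z_{α/2} + z_β)/d)² = 1.333 × (2.927/0.78)².
n₁ = 1.333 × 14.08 = 18.8.
Round up: n₁ = 19, giving n₂ = 3 × 19 = 57.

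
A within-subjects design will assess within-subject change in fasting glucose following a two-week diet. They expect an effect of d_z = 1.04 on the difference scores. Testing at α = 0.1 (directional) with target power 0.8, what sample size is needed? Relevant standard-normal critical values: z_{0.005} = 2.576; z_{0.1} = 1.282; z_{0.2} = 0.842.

For a paired (one-sample on differences) test: n = ((z_{α} + z_β) / d)².
z_{α} + z_β = 1.282 + 0.842 = 2.124.
n = (2.124 / 1.04)² = 2.042² = 4.17.
Round up.

n = 5 pairs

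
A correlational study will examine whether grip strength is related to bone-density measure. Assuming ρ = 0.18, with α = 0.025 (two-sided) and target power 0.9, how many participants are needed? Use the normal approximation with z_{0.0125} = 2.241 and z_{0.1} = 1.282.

Fisher's z: C = ½·ln((1+r)/(1−r)) = ½·ln(1.4390) = 0.1820.
n = ((z_{α/2} + z_β)/C)² + 3.
(2.241 + 1.282) / 0.1820 = 3.523 / 0.1820 = 19.357.
n = 19.357² + 3 = 374.70 + 3 = 377.7.
Round up.

n = 378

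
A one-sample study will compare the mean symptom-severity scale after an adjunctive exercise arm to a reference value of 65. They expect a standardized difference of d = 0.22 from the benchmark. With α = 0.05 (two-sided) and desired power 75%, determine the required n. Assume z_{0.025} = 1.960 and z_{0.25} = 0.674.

For a one-sample test: n = ((z_{α/2} + z_β) / d)².
z_{α/2} + z_β = 1.960 + 0.674 = 2.634.
n = (2.634 / 0.22)² = 11.973² = 143.35.
Round up.

n = 144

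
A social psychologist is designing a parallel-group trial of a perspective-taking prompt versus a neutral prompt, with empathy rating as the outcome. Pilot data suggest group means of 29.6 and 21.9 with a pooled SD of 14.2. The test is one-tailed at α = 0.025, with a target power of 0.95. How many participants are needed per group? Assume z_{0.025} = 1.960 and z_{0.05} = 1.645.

n = 89 per group

Cohen's d = |M₁ − M₂| / SD_pooled = |29.6 − 21.9| / 14.2 = 7.7 / 14.2 = 0.542.
For two independent groups with equal n: n = 2·((z_{α} + z_β) / d)².
z_{α} + z_β = 1.960 + 1.645 = 3.605.
n = 2 × (3.605 / 0.542)² = 2 × 6.651² = 2 × 44.24 = 88.5.
Round up to the next whole participant.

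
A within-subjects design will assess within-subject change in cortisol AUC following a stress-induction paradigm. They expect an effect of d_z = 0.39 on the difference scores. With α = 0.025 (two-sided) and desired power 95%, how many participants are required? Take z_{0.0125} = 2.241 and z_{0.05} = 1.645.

For a paired (one-sample on differences) test: n = ((z_{α/2} + z_β) / d)².
z_{α/2} + z_β = 2.241 + 1.645 = 3.886.
n = (3.886 / 0.39)² = 9.964² = 99.28.
Round up.

n = 100 pairs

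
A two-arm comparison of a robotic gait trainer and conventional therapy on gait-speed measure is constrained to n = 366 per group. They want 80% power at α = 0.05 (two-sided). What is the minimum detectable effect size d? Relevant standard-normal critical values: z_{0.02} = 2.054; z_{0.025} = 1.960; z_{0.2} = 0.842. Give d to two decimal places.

d_min ≈ 0.21

For two independent groups of n = 366 each: d_min = (z_{α/2} + z_β)·√(2/n).
z-sum = 1.960 + 0.842 = 2.802.
d_min = 2.802 × √(2/366) = 2.802 × 0.0739 = 0.207.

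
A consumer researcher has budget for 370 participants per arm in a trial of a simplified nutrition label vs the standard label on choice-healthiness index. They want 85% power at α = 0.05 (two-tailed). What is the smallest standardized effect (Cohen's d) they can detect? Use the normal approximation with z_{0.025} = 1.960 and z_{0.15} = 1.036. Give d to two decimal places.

d_min ≈ 0.22

For two independent groups of n = 370 each: d_min = (z_{α/2} + z_β)·√(2/n).
z-sum = 1.960 + 1.036 = 2.996.
d_min = 2.996 × √(2/370) = 2.996 × 0.0735 = 0.220.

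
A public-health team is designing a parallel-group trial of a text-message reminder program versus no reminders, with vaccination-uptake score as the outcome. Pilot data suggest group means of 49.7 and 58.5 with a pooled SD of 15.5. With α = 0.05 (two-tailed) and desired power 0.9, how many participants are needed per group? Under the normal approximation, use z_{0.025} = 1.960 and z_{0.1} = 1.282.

Cohen's d = |M₁ − M₂| / SD_pooled = |49.7 − 58.5| / 15.5 = 8.8 / 15.5 = 0.568.
For two independent groups with equal n: n = 2·((z_{α/2} + z_β) / d)².
z_{α/2} + z_β = 1.960 + 1.282 = 3.242.
n = 2 × (3.242 / 0.568)² = 2 × 5.708² = 2 × 32.58 = 65.2.
Round up to the next whole participant.

n = 66 per group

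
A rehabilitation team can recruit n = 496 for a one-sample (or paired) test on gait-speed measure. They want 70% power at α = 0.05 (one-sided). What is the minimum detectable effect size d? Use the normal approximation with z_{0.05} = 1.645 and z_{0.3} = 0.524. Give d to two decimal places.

d_min ≈ 0.10

For a single sample (or paired design) of n = 496: d_min = (z_{α} + z_β)/√n.
z-sum = 1.645 + 0.524 = 2.169.
d_min = 2.169 / √496 = 2.169 / 22.271 = 0.097.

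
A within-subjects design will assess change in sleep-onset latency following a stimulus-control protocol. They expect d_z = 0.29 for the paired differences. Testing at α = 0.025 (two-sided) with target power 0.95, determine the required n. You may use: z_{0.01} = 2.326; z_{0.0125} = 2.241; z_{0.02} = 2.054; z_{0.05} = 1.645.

For a paired (one-sample on differences) test: n = ((z_{α/2} + z_β) / d)².
z_{α/2} + z_β = 2.241 + 1.645 = 3.886.
n = (3.886 / 0.29)² = 13.400² = 179.56.
Round up.

n = 180 pairs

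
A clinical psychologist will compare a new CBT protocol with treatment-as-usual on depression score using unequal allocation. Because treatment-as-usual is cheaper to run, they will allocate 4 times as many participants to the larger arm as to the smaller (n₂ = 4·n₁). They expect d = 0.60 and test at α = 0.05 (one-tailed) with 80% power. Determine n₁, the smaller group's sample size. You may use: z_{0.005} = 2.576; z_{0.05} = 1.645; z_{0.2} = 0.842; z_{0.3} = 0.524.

With allocation ratio k = n₂/n₁ = 4, Var(x̄₁−x̄₂) = σ²(1/n₁ + 1/(k·n₁)) = σ²·(k+1)/(k·n₁).
So n₁ = (1 + 1/k)·((z_{α} + z_β)/d)² = 1.250 × (2.487/0.60)².
n₁ = 1.250 × 17.18 = 21.5.
Round up: n₁ = 22, giving n₂ = 4 × 22 = 88.

n₁ = 22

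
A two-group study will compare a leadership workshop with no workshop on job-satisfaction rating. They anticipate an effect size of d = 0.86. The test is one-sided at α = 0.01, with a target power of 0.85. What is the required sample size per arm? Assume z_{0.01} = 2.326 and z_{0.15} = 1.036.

For two independent groups with equal n: n = 2·((z_{α} + z_β) / d)².
z_{α} + z_β = 2.326 + 1.036 = 3.362.
n = 2 × (3.362 / 0.86)² = 2 × 3.909² = 2 × 15.28 = 30.6.
Round up to the next whole participant.

n = 31 per group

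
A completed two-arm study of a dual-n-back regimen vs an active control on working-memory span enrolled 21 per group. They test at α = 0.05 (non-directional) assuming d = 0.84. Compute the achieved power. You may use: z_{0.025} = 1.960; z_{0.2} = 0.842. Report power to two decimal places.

For two equal groups, power = Φ(d·√(n/2) − z_{α/2}).
d·√(n/2) = 0.84 × √(21/2) = 0.84 × 3.240 = 2.722.
z_β = 2.722 − 1.960 = 0.762.
Power = Φ(0.762) = 0.777.

power ≈ 0.78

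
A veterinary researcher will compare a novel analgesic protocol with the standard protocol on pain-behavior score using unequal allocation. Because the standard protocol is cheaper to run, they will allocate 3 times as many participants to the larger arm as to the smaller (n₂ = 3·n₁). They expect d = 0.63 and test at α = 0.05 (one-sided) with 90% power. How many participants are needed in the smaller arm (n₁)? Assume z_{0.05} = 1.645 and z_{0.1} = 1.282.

With allocation ratio k = n₂/n₁ = 3, Var(x̄₁−x̄₂) = σ²(1/n₁ + 1/(k·n₁)) = σ²·(k+1)/(k·n₁).
So n₁ = (1 + 1/k)·((z_{α} + z_β)/d)² = 1.333 × (2.927/0.63)².
n₁ = 1.333 × 21.59 = 28.8.
Round up: n₁ = 29, giving n₂ = 3 × 29 = 87.

n₁ = 29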